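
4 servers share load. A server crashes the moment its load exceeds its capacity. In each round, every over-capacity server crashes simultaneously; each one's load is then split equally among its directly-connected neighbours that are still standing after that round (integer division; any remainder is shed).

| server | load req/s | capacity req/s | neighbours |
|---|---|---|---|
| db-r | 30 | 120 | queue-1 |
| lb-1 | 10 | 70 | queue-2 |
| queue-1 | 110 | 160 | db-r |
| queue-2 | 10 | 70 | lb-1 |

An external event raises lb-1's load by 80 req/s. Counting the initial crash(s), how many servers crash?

Round 1 — lb-1 at 90 > 70. lb-1 crashes.
  lb-1 sheds 90 req/s to queue-2: 90 each.
    queue-2: 10+90 = 100 > 70
Round 2 — queue-2 crashes.
  queue-2 sheds 100 req/s: no online neighbours, lost.
No further crashes.

2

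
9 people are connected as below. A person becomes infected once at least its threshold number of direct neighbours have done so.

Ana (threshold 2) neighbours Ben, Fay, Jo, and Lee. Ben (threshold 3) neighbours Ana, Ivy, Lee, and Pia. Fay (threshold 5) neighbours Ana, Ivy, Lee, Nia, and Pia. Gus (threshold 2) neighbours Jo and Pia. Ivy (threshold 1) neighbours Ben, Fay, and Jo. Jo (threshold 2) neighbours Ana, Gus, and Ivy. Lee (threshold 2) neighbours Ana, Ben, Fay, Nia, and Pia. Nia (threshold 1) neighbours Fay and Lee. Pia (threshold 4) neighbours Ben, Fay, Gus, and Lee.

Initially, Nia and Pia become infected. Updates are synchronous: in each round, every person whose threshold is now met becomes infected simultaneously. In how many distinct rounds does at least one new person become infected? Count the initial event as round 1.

Round 1 — Nia, Pia become infected (initial).
Round 2 — checking thresholds:
  Ben: 1 of 4 neighbours < 3, not yet.
  Fay: 2 of 5 neighbours < 5, not yet.
  Gus: 1 of 2 neighbours < 2, not yet.
  Lee: 2 of 5 neighbours ≥ 2, becomes infected.
Round 3 — no new infections; cascade stops.

2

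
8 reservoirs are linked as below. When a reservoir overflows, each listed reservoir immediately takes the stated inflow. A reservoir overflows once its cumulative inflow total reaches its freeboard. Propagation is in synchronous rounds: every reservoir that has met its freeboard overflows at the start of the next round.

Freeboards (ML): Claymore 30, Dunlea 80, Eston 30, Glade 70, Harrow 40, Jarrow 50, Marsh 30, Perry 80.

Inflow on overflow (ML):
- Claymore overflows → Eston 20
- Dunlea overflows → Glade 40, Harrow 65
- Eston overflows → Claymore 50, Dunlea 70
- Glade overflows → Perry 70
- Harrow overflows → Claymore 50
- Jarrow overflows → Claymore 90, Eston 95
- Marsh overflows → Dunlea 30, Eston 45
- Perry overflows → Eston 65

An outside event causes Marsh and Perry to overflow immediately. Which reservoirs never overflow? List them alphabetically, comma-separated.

Round 1 — Marsh, Perry overflow (initial).
  Dunlea: +30 → 30 < 80
  Eston: +45+65 → 110 ≥ 30
Round 2 — Eston overflows.
  Claymore: +50 → 50 ≥ 30
  Dunlea: +70 → 100 ≥ 80
Round 3 — Claymore, Dunlea overflow.
  Glade: +40 → 40 < 70
  Harrow: +65 → 65 ≥ 40
Round 4 — Harrow overflows.
No further overflows.

Glade, Jarrow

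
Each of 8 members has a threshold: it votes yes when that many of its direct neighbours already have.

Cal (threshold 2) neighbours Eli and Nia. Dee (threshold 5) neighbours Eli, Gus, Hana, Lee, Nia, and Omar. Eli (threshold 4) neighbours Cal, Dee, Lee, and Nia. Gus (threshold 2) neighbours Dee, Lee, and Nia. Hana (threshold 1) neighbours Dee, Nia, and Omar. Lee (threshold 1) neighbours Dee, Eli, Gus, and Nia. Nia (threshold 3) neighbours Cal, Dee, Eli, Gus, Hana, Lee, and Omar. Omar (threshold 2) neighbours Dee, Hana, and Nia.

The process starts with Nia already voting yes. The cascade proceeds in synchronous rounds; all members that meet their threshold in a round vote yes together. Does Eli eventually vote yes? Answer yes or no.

no

Round 1 — Nia votes yes (initial).
Round 2 — checking thresholds:
  Cal: 1 of 2 neighbours < 2, not yet.
  Dee: 1 of 6 neighbours < 5, not yet.
  Eli: 1 of 4 neighbours < 4, not yet.
  Gus: 1 of 3 neighbours < 2, not yet.
  Hana: 1 of 3 neighbours ≥ 1, votes yes.
  Lee: 1 of 4 neighbours ≥ 1, votes yes.
  Omar: 1 of 3 neighbours < 2, not yet.
Round 3 — checking thresholds:
  Cal: 1 of 2 neighbours < 2, not yet.
  Dee: 3 of 6 neighbours < 5, not yet.
  Eli: 2 of 4 neighbours < 4, not yet.
  Gus: 2 of 3 neighbours ≥ 2, votes yes.
  Omar: 2 of 3 neighbours ≥ 2, votes yes.
Round 4 — checking thresholds:
  Cal: 1 of 2 neighbours < 2, not yet.
  Dee: 5 of 6 neighbours ≥ 5, votes yes.
  Eli: 2 of 4 neighbours < 4, not yet.
Round 5 — no new yes votes; cascade stops.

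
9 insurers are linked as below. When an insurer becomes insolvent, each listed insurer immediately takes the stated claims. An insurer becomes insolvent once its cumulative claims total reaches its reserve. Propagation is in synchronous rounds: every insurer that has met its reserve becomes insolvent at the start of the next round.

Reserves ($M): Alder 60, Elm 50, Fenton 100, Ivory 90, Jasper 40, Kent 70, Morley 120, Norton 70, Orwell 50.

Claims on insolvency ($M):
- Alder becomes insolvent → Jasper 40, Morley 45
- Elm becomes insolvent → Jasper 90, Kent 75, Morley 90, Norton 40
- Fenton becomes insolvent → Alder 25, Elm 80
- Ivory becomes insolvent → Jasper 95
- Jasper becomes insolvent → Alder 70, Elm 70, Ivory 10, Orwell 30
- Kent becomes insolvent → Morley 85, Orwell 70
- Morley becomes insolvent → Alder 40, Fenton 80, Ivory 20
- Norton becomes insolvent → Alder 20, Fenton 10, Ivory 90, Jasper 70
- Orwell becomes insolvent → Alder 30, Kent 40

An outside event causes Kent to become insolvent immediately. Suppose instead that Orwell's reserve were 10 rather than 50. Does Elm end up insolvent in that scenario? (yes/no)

no

With Orwell's reserve at 10:
Round 1 — Kent becomes insolvent (initial).
  Morley: +85 → 85 < 120
  Orwell: +70 → 70 ≥ 10
Round 2 — Orwell becomes insolvent.
  Alder: +30 → 30 < 60
No further insolvencies.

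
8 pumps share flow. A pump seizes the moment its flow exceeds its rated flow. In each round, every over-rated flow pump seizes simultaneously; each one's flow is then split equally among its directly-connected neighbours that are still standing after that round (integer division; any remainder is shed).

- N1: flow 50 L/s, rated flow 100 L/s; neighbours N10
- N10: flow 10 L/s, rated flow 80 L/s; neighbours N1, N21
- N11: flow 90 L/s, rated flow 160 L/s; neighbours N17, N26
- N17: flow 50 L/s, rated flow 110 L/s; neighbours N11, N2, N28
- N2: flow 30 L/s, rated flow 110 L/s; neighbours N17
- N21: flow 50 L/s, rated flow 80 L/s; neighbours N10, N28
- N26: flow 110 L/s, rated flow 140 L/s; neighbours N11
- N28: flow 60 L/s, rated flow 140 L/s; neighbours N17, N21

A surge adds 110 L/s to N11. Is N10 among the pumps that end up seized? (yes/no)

Round 1 — N11 at 200 > 160. N11 seizes.
  N11 sheds 200 L/s to N17, N26: 100 each.
    N17: 50+100 = 150 > 110
    N26: 110+100 = 210 > 140
Round 2 — N17, N26 seize.
  N17 sheds 150 L/s to N2, N28: 75 each.
    N2: 30+75 = 105 ≤ 110
    N28: 60+75 = 135 ≤ 140
  N26 sheds 210 L/s: no online neighbours, lost.
No further seizures.

no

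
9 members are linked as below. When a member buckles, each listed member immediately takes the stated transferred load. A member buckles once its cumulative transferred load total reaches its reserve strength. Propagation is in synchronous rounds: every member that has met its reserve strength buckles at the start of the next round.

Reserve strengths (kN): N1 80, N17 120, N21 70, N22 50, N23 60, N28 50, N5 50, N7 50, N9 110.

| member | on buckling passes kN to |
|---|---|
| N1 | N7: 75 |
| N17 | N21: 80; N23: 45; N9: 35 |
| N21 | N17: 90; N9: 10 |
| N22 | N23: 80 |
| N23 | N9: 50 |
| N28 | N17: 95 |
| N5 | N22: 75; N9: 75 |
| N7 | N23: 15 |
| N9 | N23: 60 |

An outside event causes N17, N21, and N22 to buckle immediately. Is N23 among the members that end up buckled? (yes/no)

Round 1 — N17, N21, N22 buckle (initial).
  N23: +45+80 → 125 ≥ 60
  N9: +35+10 → 45 < 110
Round 2 — N23 buckles.
  N9: +50 → 95 < 110
No further bucklings.

yes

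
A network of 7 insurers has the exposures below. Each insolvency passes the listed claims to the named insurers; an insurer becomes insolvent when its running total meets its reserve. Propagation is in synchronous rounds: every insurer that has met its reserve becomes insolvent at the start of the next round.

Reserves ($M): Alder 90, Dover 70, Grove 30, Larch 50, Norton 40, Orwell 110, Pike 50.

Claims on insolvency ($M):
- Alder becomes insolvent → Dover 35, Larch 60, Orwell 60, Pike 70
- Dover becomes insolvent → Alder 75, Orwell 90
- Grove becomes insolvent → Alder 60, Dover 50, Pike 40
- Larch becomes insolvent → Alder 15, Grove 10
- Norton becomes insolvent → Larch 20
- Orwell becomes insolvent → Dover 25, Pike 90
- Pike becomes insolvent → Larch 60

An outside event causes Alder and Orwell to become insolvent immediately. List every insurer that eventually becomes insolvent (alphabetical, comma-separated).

Round 1 — Alder, Orwell become insolvent (initial).
  Dover: +35+25 → 60 < 70
  Larch: +60 → 60 ≥ 50
  Pike: +70+90 → 160 ≥ 50
Round 2 — Larch, Pike become insolvent.
  Grove: +10 → 10 < 30
No further insolvencies.

Alder, Larch, Orwell, Pike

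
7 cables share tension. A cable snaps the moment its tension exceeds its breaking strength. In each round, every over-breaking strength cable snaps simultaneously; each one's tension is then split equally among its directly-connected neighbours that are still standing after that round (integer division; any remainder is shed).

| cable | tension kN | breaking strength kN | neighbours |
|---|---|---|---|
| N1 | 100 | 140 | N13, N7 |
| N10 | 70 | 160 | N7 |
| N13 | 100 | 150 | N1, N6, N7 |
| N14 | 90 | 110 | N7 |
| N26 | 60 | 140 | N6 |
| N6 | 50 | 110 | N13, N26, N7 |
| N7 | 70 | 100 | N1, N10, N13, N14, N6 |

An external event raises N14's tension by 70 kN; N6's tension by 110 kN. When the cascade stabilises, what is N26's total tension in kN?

Round 1 — N14 at 160 > 110; N6 at 160 > 110. N14, N6 snap.
  N14 sheds 160 kN to N7: 160 each.
    N7: 70+160 = 230 > 100
  N6 sheds 160 kN to N13, N26, N7: 53 each (1 lost).
    N13: 100+53 = 153 > 150
    N26: 60+53 = 113 ≤ 140
    N7: 230+53 = 283 > 100
Round 2 — N13, N7 snap.
  N13 sheds 153 kN to N1: 153 each.
    N1: 100+153 = 253 > 140
  N7 sheds 283 kN to N1, N10: 141 each (1 lost).
    N1: 253+141 = 394 > 140
    N10: 70+141 = 211 > 160
Round 3 — N1, N10 snap.
  N1 sheds 394 kN: no online neighbours, lost.
  N10 sheds 211 kN: no online neighbours, lost.
No further breaks.

113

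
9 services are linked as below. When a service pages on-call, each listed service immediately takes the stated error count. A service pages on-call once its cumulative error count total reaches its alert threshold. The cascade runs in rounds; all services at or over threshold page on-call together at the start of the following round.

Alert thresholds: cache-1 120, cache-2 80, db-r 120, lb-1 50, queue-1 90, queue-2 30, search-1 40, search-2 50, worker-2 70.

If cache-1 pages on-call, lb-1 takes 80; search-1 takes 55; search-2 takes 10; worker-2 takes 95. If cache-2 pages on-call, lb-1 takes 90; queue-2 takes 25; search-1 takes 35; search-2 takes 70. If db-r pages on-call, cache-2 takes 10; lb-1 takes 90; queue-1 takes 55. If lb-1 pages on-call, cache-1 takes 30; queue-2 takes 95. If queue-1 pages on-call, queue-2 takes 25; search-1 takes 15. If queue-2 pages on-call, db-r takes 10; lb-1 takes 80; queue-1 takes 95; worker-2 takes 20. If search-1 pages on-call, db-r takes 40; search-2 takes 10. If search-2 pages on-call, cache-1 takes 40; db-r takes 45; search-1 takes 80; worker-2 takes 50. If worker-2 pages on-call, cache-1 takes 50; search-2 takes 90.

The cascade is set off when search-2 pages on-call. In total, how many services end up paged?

2

Round 1 — search-2 pages on-call (initial).
  cache-1: +40 → 40 < 120
  db-r: +45 → 45 < 120
  search-1: +80 → 80 ≥ 40
  worker-2: +50 → 50 < 70
Round 2 — search-1 pages on-call.
  db-r: +40 → 85 < 120
No further pages.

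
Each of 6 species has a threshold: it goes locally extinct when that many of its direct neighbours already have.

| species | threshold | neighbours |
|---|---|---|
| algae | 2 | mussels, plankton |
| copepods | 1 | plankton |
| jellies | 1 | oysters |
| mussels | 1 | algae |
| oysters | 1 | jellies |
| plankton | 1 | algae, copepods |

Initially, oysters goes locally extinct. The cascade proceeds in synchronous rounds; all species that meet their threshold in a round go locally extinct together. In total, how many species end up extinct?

2

Round 1 — oysters goes locally extinct (initial).
Round 2 — checking thresholds:
  jellies: 1 of 1 neighbours ≥ 1, goes locally extinct.
Round 3 — no new extinctions; cascade stops.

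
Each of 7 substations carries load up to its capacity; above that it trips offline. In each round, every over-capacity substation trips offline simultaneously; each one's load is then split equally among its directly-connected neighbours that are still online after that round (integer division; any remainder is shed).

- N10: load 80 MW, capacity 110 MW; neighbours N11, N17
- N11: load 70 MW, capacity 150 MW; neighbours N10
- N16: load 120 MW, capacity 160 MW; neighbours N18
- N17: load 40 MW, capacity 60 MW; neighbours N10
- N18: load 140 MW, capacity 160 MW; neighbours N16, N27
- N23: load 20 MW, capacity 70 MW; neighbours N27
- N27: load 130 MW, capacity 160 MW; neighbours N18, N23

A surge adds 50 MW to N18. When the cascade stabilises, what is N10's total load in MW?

Round 1 — N18 at 190 > 160. N18 trips offline.
  N18 sheds 190 MW to N16, N27: 95 each.
    N16: 120+95 = 215 > 160
    N27: 130+95 = 225 > 160
Round 2 — N16, N27 trip offline.
  N16 sheds 215 MW: no online neighbours, lost.
  N27 sheds 225 MW to N23: 225 each.
    N23: 20+225 = 245 > 70
Round 3 — N23 trips offline.
  N23 sheds 245 MW: no online neighbours, lost.
No further trips.

80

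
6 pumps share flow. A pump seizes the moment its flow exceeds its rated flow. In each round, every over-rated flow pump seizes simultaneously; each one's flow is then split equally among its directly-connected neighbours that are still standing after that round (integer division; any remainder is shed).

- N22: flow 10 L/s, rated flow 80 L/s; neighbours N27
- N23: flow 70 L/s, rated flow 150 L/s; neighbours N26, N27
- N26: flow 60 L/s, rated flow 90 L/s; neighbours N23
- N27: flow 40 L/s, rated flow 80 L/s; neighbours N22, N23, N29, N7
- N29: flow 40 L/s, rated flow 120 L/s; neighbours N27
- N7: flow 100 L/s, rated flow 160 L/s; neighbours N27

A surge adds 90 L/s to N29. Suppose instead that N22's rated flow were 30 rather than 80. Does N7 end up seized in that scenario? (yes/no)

With N22's rated flow at 30:
Round 1 — N29 at 130 > 120. N29 seizes.
  N29 sheds 130 L/s to N27: 130 each.
    N27: 40+130 = 170 > 80
Round 2 — N27 seizes.
  N27 sheds 170 L/s to N22, N23, N7: 56 each (2 lost).
    N22: 10+56 = 66 > 30
    N23: 70+56 = 126 ≤ 150
    N7: 100+56 = 156 ≤ 160
Round 3 — N22 seizes.
  N22 sheds 66 L/s: no online neighbours, lost.
No further seizures.

no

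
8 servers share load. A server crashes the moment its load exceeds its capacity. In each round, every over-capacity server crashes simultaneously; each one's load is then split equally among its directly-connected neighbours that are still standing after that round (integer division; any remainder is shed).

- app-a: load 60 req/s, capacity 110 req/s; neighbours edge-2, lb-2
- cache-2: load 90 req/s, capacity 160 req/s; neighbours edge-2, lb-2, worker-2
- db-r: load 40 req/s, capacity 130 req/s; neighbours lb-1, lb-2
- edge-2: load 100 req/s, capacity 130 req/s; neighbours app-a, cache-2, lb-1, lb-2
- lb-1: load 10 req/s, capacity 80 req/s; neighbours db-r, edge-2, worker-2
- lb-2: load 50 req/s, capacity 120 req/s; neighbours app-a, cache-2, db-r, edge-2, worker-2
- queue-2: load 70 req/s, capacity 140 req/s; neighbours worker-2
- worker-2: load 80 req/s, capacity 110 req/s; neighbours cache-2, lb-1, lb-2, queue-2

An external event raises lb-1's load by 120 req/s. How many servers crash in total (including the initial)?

7

Round 1 — lb-1 at 130 > 80. lb-1 crashes.
  lb-1 sheds 130 req/s to db-r, edge-2, worker-2: 43 each (1 lost).
    db-r: 40+43 = 83 ≤ 130
    edge-2: 100+43 = 143 > 130
    worker-2: 80+43 = 123 > 110
Round 2 — edge-2, worker-2 crash.
  edge-2 sheds 143 req/s to app-a, cache-2, lb-2: 47 each (2 lost).
    app-a: 60+47 = 107 ≤ 110
    cache-2: 90+47 = 137 ≤ 160
    lb-2: 50+47 = 97 ≤ 120
  worker-2 sheds 123 req/s to cache-2, lb-2, queue-2: 41 each.
    cache-2: 137+41 = 178 > 160
    lb-2: 97+41 = 138 > 120
    queue-2: 70+41 = 111 ≤ 140
Round 3 — cache-2, lb-2 crash.
  cache-2 sheds 178 req/s: no online neighbours, lost.
  lb-2 sheds 138 req/s to app-a, db-r: 69 each.
    app-a: 107+69 = 176 > 110
    db-r: 83+69 = 152 > 130
Round 4 — app-a, db-r crash.
  app-a sheds 176 req/s: no online neighbours, lost.
  db-r sheds 152 req/s: no online neighbours, lost.
No further crashes.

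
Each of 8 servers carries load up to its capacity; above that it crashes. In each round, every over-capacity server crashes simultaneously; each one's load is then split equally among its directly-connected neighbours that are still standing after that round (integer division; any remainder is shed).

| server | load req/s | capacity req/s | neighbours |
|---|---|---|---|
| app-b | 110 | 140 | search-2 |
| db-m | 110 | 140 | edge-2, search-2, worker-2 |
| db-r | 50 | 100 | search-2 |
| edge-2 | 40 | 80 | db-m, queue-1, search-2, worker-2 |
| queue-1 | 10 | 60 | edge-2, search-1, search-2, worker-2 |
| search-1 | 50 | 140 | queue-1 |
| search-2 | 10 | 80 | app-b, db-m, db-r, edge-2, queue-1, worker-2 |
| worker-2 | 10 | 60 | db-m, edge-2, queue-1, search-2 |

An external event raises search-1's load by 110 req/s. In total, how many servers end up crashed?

Round 1 — search-1 at 160 > 140. search-1 crashes.
  search-1 sheds 160 req/s to queue-1: 160 each.
    queue-1: 10+160 = 170 > 60
Round 2 — queue-1 crashes.
  queue-1 sheds 170 req/s to edge-2, search-2, worker-2: 56 each (2 lost).
    edge-2: 40+56 = 96 > 80
    search-2: 10+56 = 66 ≤ 80
    worker-2: 10+56 = 66 > 60
Round 3 — edge-2, worker-2 crash.
  edge-2 sheds 96 req/s to db-m, search-2: 48 each.
    db-m: 110+48 = 158 > 140
    search-2: 66+48 = 114 > 80
  worker-2 sheds 66 req/s to db-m, search-2: 33 each.
    db-m: 158+33 = 191 > 140
    search-2: 114+33 = 147 > 80
Round 4 — db-m, search-2 crash.
  db-m sheds 191 req/s: no online neighbours, lost.
  search-2 sheds 147 req/s to app-b, db-r: 73 each (1 lost).
    app-b: 110+73 = 183 > 140
    db-r: 50+73 = 123 > 100
Round 5 — app-b, db-r crash.
  app-b sheds 183 req/s: no online neighbours, lost.
  db-r sheds 123 req/s: no online neighbours, lost.
No further crashes.

8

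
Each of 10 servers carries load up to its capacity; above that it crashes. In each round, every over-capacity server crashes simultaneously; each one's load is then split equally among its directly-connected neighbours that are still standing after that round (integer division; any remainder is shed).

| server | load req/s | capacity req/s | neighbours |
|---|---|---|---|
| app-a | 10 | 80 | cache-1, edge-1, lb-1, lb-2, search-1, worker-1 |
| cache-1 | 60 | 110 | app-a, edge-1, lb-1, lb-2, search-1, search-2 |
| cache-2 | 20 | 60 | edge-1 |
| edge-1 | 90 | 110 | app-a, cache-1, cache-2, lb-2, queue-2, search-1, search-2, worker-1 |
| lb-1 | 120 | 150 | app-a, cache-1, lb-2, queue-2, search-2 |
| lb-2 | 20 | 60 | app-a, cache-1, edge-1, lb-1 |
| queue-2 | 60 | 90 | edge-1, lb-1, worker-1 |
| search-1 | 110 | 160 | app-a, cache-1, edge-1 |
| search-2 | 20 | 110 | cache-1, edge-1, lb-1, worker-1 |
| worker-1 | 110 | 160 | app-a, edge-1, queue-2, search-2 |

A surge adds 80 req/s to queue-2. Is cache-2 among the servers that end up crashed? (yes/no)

no

Round 1 — queue-2 at 140 > 90. queue-2 crashes.
  queue-2 sheds 140 req/s to edge-1, lb-1, worker-1: 46 each (2 lost).
    edge-1: 90+46 = 136 > 110
    lb-1: 120+46 = 166 > 150
    worker-1: 110+46 = 156 ≤ 160
Round 2 — edge-1, lb-1 crash.
  edge-1 sheds 136 req/s to app-a, cache-1, cache-2, lb-2, search-1, search-2, worker-1: 19 each (3 lost).
    app-a: 10+19 = 29 ≤ 80
    cache-1: 60+19 = 79 ≤ 110
    cache-2: 20+19 = 39 ≤ 60
    lb-2: 20+19 = 39 ≤ 60
    search-1: 110+19 = 129 ≤ 160
    search-2: 20+19 = 39 ≤ 110
    worker-1: 156+19 = 175 > 160
  lb-1 sheds 166 req/s to app-a, cache-1, lb-2, search-2: 41 each (2 lost).
    app-a: 29+41 = 70 ≤ 80
    cache-1: 79+41 = 120 > 110
    lb-2: 39+41 = 80 > 60
    search-2: 39+41 = 80 ≤ 110
Round 3 — cache-1, lb-2, worker-1 crash.
  cache-1 sheds 120 req/s to app-a, search-1, search-2: 40 each.
    app-a: 70+40 = 110 > 80
    search-1: 129+40 = 169 > 160
    search-2: 80+40 = 120 > 110
  lb-2 sheds 80 req/s to app-a: 80 each.
    app-a: 110+80 = 190 > 80
  worker-1 sheds 175 req/s to app-a, search-2: 87 each (1 lost).
    app-a: 190+87 = 277 > 80
    search-2: 120+87 = 207 > 110
Round 4 — app-a, search-1, search-2 crash.
  app-a sheds 277 req/s: no online neighbours, lost.
  search-1 sheds 169 req/s: no online neighbours, lost.
  search-2 sheds 207 req/s: no online neighbours, lost.
No further crashes.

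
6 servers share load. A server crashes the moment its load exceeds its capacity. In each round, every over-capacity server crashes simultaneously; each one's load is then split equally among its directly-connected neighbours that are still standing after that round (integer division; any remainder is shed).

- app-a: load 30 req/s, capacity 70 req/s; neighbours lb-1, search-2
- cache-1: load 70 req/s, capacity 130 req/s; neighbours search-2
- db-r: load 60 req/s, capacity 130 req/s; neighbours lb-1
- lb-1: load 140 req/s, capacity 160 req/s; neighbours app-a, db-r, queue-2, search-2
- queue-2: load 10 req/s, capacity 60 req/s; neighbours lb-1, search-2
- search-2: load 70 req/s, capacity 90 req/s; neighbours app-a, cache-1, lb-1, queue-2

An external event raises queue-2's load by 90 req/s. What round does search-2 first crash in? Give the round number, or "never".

Round 1 — queue-2 at 100 > 60. queue-2 crashes.
  queue-2 sheds 100 req/s to lb-1, search-2: 50 each.
    lb-1: 140+50 = 190 > 160
    search-2: 70+50 = 120 > 90
Round 2 — lb-1, search-2 crash.
  lb-1 sheds 190 req/s to app-a, db-r: 95 each.
    app-a: 30+95 = 125 > 70
    db-r: 60+95 = 155 > 130
  search-2 sheds 120 req/s to app-a, cache-1: 60 each.
    app-a: 125+60 = 185 > 70
    cache-1: 70+60 = 130 ≤ 130
Round 3 — app-a, db-r crash.
  app-a sheds 185 req/s: no online neighbours, lost.
  db-r sheds 155 req/s: no online neighbours, lost.
No further crashes.

2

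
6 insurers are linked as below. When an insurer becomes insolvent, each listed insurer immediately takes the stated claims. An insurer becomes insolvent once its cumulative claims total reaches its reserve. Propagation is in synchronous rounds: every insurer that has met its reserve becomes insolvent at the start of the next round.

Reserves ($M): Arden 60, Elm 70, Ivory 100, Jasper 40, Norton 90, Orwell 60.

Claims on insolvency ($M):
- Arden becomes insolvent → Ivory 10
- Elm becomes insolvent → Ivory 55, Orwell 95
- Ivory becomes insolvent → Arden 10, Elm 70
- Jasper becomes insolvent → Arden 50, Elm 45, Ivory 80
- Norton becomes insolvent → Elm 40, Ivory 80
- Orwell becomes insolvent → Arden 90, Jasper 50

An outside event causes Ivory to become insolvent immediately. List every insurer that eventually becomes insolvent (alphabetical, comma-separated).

Round 1 — Ivory becomes insolvent (initial).
  Arden: +10 → 10 < 60
  Elm: +70 → 70 ≥ 70
Round 2 — Elm becomes insolvent.
  Orwell: +95 → 95 ≥ 60
Round 3 — Orwell becomes insolvent.
  Arden: +90 → 100 ≥ 60
  Jasper: +50 → 50 ≥ 40
Round 4 — Arden, Jasper become insolvent.
No further insolvencies.

Arden, Elm, Ivory, Jasper, Orwell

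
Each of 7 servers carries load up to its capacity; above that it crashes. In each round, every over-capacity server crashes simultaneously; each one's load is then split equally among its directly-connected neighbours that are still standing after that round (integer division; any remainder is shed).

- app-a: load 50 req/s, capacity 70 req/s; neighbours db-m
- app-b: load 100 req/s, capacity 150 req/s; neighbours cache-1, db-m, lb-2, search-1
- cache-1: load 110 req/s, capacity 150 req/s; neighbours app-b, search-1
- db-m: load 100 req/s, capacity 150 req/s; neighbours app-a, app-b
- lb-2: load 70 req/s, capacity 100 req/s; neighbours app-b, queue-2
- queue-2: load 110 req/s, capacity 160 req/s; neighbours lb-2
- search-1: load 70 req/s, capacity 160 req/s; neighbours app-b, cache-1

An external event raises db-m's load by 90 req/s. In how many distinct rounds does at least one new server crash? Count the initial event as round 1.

4

Round 1 — db-m at 190 > 150. db-m crashes.
  db-m sheds 190 req/s to app-a, app-b: 95 each.
    app-a: 50+95 = 145 > 70
    app-b: 100+95 = 195 > 150
Round 2 — app-a, app-b crash.
  app-a sheds 145 req/s: no online neighbours, lost.
  app-b sheds 195 req/s to cache-1, lb-2, search-1: 65 each.
    cache-1: 110+65 = 175 > 150
    lb-2: 70+65 = 135 > 100
    search-1: 70+65 = 135 ≤ 160
Round 3 — cache-1, lb-2 crash.
  cache-1 sheds 175 req/s to search-1: 175 each.
    search-1: 135+175 = 310 > 160
  lb-2 sheds 135 req/s to queue-2: 135 each.
    queue-2: 110+135 = 245 > 160
Round 4 — queue-2, search-1 crash.
  queue-2 sheds 245 req/s: no online neighbours, lost.
  search-1 sheds 310 req/s: no online neighbours, lost.
No further crashes.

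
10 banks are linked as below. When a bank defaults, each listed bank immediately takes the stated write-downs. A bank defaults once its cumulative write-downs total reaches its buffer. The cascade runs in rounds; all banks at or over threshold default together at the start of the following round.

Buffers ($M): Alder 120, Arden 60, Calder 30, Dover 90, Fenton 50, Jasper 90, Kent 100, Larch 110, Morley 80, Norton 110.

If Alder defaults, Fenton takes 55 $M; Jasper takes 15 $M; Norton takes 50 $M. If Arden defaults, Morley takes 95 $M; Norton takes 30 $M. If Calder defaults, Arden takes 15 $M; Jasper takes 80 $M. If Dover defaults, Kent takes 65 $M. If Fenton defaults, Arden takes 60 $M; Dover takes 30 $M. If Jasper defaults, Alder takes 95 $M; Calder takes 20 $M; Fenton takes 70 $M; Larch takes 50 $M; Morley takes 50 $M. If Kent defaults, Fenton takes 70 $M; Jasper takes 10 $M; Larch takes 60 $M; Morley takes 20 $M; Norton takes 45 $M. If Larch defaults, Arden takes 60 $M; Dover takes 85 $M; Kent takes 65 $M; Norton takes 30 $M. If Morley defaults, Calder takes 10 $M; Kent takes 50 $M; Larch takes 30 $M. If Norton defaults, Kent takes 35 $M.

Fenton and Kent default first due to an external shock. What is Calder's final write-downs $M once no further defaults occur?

10

Round 1 — Fenton, Kent default (initial).
  Arden: +60 → 60 ≥ 60
  Dover: +30 → 30 < 90
  Jasper: +10 → 10 < 90
  Larch: +60 → 60 < 110
  Morley: +20 → 20 < 80
  Norton: +45 → 45 < 110
Round 2 — Arden defaults.
  Morley: +95 → 115 ≥ 80
  Norton: +30 → 75 < 110
Round 3 — Morley defaults.
  Calder: +10 → 10 < 30
  Larch: +30 → 90 < 110
No further defaults.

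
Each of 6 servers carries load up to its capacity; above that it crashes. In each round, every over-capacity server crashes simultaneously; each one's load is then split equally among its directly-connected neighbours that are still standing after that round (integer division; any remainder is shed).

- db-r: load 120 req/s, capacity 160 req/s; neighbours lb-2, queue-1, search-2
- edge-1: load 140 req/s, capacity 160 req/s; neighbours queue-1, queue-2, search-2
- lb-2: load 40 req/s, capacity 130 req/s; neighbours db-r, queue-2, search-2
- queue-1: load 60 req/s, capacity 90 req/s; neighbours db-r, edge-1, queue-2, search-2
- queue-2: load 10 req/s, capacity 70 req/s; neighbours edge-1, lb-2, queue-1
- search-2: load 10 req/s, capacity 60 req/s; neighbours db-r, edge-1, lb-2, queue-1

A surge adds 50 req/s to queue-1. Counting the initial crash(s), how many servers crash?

Round 1 — queue-1 at 110 > 90. queue-1 crashes.
  queue-1 sheds 110 req/s to db-r, edge-1, queue-2, search-2: 27 each (2 lost).
    db-r: 120+27 = 147 ≤ 160
    edge-1: 140+27 = 167 > 160
    queue-2: 10+27 = 37 ≤ 70
    search-2: 10+27 = 37 ≤ 60
Round 2 — edge-1 crashes.
  edge-1 sheds 167 req/s to queue-2, search-2: 83 each (1 lost).
    queue-2: 37+83 = 120 > 70
    search-2: 37+83 = 120 > 60
Round 3 — queue-2, search-2 crash.
  queue-2 sheds 120 req/s to lb-2: 120 each.
    lb-2: 40+120 = 160 > 130
  search-2 sheds 120 req/s to db-r, lb-2: 60 each.
    db-r: 147+60 = 207 > 160
    lb-2: 160+60 = 220 > 130
Round 4 — db-r, lb-2 crash.
  db-r sheds 207 req/s: no online neighbours, lost.
  lb-2 sheds 220 req/s: no online neighbours, lost.
No further crashes.

6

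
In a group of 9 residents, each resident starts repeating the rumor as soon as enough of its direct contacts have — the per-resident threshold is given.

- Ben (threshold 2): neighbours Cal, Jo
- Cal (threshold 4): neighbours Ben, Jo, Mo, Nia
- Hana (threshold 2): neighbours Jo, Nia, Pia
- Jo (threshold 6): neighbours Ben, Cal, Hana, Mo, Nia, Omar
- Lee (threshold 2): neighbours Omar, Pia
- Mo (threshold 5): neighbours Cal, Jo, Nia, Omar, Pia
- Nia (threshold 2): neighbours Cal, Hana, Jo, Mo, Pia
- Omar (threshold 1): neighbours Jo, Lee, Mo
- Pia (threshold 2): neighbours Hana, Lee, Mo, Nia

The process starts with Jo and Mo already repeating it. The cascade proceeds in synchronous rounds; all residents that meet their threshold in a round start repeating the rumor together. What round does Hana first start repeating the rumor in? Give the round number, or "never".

3

Round 1 — Jo, Mo start repeating the rumor (initial).
Round 2 — checking thresholds:
  Ben: 1 of 2 neighbours < 2, holds.
  Cal: 2 of 4 neighbours < 4, holds.
  Hana: 1 of 3 neighbours < 2, holds.
  Nia: 2 of 5 neighbours ≥ 2, starts repeating the rumor.
  Omar: 2 of 3 neighbours ≥ 1, starts repeating the rumor.
  Pia: 1 of 4 neighbours < 2, holds.
Round 3 — checking thresholds:
  Ben: 1 of 2 neighbours < 2, holds.
  Cal: 3 of 4 neighbours < 4, holds.
  Hana: 2 of 3 neighbours ≥ 2, starts repeating the rumor.
  Lee: 1 of 2 neighbours < 2, holds.
  Pia: 2 of 4 neighbours ≥ 2, starts repeating the rumor.
Round 4 — checking thresholds:
  Ben: 1 of 2 neighbours < 2, holds.
  Cal: 3 of 4 neighbours < 4, holds.
  Lee: 2 of 2 neighbours ≥ 2, starts repeating the rumor.
Round 5 — no new spreads; cascade stops.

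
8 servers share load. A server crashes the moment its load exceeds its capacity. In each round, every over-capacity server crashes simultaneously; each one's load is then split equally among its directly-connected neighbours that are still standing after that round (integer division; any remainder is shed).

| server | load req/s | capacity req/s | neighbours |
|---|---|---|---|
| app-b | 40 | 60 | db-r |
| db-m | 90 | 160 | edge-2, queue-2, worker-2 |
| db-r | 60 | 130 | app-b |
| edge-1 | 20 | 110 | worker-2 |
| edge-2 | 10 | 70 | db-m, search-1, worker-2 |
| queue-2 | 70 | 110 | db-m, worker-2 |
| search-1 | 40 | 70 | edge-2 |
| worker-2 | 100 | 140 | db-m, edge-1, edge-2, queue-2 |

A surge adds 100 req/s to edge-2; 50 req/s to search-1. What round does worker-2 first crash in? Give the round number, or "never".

2

Round 1 — edge-2 at 110 > 70; search-1 at 90 > 70. edge-2, search-1 crash.
  edge-2 sheds 110 req/s to db-m, worker-2: 55 each.
    db-m: 90+55 = 145 ≤ 160
    worker-2: 100+55 = 155 > 140
  search-1 sheds 90 req/s: no online neighbours, lost.
Round 2 — worker-2 crashes.
  worker-2 sheds 155 req/s to db-m, edge-1, queue-2: 51 each (2 lost).
    db-m: 145+51 = 196 > 160
    edge-1: 20+51 = 71 ≤ 110
    queue-2: 70+51 = 121 > 110
Round 3 — db-m, queue-2 crash.
  db-m sheds 196 req/s: no online neighbours, lost.
  queue-2 sheds 121 req/s: no online neighbours, lost.
No further crashes.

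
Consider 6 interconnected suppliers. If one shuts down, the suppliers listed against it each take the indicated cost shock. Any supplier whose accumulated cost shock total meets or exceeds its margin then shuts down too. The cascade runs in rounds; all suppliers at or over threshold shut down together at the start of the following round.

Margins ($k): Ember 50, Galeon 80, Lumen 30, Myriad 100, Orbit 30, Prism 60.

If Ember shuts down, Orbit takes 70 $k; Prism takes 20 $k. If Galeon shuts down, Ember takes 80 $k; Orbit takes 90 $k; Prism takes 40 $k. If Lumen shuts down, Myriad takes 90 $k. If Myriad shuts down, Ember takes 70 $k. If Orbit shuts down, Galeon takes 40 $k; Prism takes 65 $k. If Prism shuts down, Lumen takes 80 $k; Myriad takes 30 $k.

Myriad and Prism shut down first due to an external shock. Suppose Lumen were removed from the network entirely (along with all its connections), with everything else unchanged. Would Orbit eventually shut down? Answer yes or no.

yes

With Lumen removed:
Round 1 — Myriad, Prism shut down (initial).
  Ember: +70 → 70 ≥ 50
Round 2 — Ember shuts down.
  Orbit: +70 → 70 ≥ 30
Round 3 — Orbit shuts down.
  Galeon: +40 → 40 < 80
No further shutdowns.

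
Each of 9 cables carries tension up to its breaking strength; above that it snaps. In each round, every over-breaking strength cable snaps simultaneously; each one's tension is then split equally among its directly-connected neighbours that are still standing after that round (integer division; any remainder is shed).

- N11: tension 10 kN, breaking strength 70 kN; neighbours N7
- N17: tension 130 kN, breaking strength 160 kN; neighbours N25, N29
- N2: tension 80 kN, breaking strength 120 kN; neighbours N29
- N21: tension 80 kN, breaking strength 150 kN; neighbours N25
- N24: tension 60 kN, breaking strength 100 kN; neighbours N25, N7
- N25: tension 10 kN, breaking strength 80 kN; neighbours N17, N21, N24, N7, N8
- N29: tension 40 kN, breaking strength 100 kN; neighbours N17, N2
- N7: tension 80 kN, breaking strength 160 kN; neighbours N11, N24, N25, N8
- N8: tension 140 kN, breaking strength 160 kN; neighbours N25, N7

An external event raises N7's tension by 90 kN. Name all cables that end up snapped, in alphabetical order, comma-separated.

Round 1 — N7 at 170 > 160. N7 snaps.
  N7 sheds 170 kN to N11, N24, N25, N8: 42 each (2 lost).
    N11: 10+42 = 52 ≤ 70
    N24: 60+42 = 102 > 100
    N25: 10+42 = 52 ≤ 80
    N8: 140+42 = 182 > 160
Round 2 — N24, N8 snap.
  N24 sheds 102 kN to N25: 102 each.
    N25: 52+102 = 154 > 80
  N8 sheds 182 kN to N25: 182 each.
    N25: 154+182 = 336 > 80
Round 3 — N25 snaps.
  N25 sheds 336 kN to N17, N21: 168 each.
    N17: 130+168 = 298 > 160
    N21: 80+168 = 248 > 150
Round 4 — N17, N21 snap.
  N17 sheds 298 kN to N29: 298 each.
    N29: 40+298 = 338 > 100
  N21 sheds 248 kN: no online neighbours, lost.
Round 5 — N29 snaps.
  N29 sheds 338 kN to N2: 338 each.
    N2: 80+338 = 418 > 120
Round 6 — N2 snaps.
  N2 sheds 418 kN: no online neighbours, lost.
No further breaks.

N17, N2, N21, N24, N25, N29, N7, N8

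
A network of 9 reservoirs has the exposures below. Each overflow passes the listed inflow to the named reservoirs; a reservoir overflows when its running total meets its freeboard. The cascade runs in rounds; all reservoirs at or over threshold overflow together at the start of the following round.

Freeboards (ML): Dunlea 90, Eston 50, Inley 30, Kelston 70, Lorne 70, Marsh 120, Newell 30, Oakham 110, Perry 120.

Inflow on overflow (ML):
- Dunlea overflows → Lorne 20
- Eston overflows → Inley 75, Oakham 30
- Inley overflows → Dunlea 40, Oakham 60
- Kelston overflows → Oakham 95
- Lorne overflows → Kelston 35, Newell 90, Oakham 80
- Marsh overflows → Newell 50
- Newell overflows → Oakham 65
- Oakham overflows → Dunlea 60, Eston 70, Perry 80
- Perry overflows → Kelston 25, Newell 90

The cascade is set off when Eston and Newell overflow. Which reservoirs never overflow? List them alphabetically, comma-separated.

Round 1 — Eston, Newell overflow (initial).
  Inley: +75 → 75 ≥ 30
  Oakham: +30+65 → 95 < 110
Round 2 — Inley overflows.
  Dunlea: +40 → 40 < 90
  Oakham: +60 → 155 ≥ 110
Round 3 — Oakham overflows.
  Dunlea: +60 → 100 ≥ 90
  Perry: +80 → 80 < 120
Round 4 — Dunlea overflows.
  Lorne: +20 → 20 < 70
No further overflows.

Kelston, Lorne, Marsh, Perry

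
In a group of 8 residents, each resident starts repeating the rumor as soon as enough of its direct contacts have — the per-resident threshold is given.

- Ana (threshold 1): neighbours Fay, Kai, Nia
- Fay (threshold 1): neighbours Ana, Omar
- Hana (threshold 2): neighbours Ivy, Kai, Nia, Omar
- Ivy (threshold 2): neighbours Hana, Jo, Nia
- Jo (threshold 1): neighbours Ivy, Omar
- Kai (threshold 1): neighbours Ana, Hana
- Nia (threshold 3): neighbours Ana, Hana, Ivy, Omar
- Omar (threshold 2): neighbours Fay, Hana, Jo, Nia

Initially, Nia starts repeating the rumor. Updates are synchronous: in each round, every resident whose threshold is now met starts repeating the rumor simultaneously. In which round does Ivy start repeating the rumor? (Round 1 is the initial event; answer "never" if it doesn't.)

5

Round 1 — Nia starts repeating the rumor (initial).
Round 2 — checking thresholds:
  Ana: 1 of 3 neighbours ≥ 1, starts repeating the rumor.
  Hana: 1 of 4 neighbours < 2, not yet.
  Ivy: 1 of 3 neighbours < 2, not yet.
  Omar: 1 of 4 neighbours < 2, not yet.
Round 3 — checking thresholds:
  Fay: 1 of 2 neighbours ≥ 1, starts repeating the rumor.
  Hana: 1 of 4 neighbours < 2, not yet.
  Ivy: 1 of 3 neighbours < 2, not yet.
  Kai: 1 of 2 neighbours ≥ 1, starts repeating the rumor.
  Omar: 1 of 4 neighbours < 2, not yet.
Round 4 — checking thresholds:
  Hana: 2 of 4 neighbours ≥ 2, starts repeating the rumor.
  Ivy: 1 of 3 neighbours < 2, not yet.
  Omar: 2 of 4 neighbours ≥ 2, starts repeating the rumor.
Round 5 — checking thresholds:
  Ivy: 2 of 3 neighbours ≥ 2, starts repeating the rumor.
  Jo: 1 of 2 neighbours ≥ 1, starts repeating the rumor.
Round 6 — no new spreads; cascade stops.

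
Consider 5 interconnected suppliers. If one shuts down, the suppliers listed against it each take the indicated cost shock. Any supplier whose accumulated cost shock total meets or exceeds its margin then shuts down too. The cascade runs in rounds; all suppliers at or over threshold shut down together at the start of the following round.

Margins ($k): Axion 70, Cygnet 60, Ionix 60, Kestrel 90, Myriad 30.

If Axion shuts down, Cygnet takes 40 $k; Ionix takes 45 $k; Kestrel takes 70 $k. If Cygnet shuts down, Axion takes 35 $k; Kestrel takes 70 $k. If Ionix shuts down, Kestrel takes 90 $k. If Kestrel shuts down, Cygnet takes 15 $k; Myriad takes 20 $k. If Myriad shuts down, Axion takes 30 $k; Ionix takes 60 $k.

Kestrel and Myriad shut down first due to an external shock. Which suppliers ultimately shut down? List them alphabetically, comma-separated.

Round 1 — Kestrel, Myriad shut down (initial).
  Axion: +30 → 30 < 70
  Cygnet: +15 → 15 < 60
  Ionix: +60 → 60 ≥ 60
Round 2 — Ionix shuts down.
No further shutdowns.

Ionix, Kestrel, Myriad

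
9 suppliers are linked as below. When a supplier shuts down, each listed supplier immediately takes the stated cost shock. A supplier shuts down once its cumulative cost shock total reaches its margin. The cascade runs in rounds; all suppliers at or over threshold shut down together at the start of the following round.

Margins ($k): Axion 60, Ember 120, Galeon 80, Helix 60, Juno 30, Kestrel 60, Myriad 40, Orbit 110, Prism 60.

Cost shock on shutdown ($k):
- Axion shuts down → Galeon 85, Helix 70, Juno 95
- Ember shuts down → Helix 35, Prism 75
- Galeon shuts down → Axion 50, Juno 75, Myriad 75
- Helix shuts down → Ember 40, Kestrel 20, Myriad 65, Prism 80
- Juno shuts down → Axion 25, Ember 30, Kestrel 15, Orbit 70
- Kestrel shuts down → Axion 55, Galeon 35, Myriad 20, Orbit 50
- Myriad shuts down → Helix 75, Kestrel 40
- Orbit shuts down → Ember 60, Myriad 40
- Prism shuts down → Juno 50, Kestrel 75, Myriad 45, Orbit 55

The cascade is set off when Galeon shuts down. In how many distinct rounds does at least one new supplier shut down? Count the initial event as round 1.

6

Round 1 — Galeon shuts down (initial).
  Axion: +50 → 50 < 60
  Juno: +75 → 75 ≥ 30
  Myriad: +75 → 75 ≥ 40
Round 2 — Juno, Myriad shut down.
  Axion: +25 → 75 ≥ 60
  Ember: +30 → 30 < 120
  Helix: +75 → 75 ≥ 60
  Kestrel: +15+40 → 55 < 60
  Orbit: +70 → 70 < 110
Round 3 — Axion, Helix shut down.
  Ember: +40 → 70 < 120
  Kestrel: +20 → 75 ≥ 60
  Prism: +80 → 80 ≥ 60
Round 4 — Kestrel, Prism shut down.
  Orbit: +50+55 → 175 ≥ 110
Round 5 — Orbit shuts down.
  Ember: +60 → 130 ≥ 120
Round 6 — Ember shuts down.
No further shutdowns.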